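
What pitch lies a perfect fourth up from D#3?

G#3

Counting four letter names up from D lands on G.
A perfect fourth is 5 semitones; 5 semitones up from D#3 gives G#3.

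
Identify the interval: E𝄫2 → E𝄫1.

perfect octave

Descending from Ebb2 to Ebb1 is the same interval as ascending Ebb1 to Ebb2.
E to E is the same letter name, plus an octave, so the interval is some kind of octave.
Ebb1 to Ebb2 is 12 semitones, matching the perfect octave exactly, so the quality is perfect.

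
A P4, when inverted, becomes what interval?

perfect 5th

Interval numbers invert to sum to nine: 4 + 5 = 9, so a fourth inverts to a fifth.
And perfect stays perfect under inversion, so we get a perfect fifth.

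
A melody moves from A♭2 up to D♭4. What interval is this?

P11

A to D spans four letter names (A-B-C-D), plus an octave, so the interval is some kind of eleventh.
Ab2 to Db4 is 17 semitones, matching the perfect eleventh exactly, so the quality is perfect.
(Equivalently, a compound perfect fourth: a perfect fourth plus an octave.)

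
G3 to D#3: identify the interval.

diminished 4th

Descending from G3 to D#3 is the same interval as ascending D#3 to G3.
D to G spans four letter names (D-E-F-G), so the interval is some kind of fourth.
D#3 to G3 spans 4 semitones — one semitone narrower than the perfect fourth (5) — giving a diminished fourth.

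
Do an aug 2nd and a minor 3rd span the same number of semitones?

Yes

Both span 3 semitones: an augmented second and a minor third are the same chromatic distance.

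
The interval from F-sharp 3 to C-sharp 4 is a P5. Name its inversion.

P4

Inverted interval numbers add to nine, so a fifth pairs with a fourth (5 + 4 = 9).
Quality inverts too: perfect stays perfect. That makes the inversion a perfect fourth.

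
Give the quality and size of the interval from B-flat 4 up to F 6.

perfect 12th

B to F spans five letter names (B-C-D-E-F), plus an octave, so the interval is some kind of twelfth.
The perfect twelfth spans 19 semitones, and Bb4 to F6 is exactly 19 semitones — so this is a perfect twelfth.
(Equivalently, a compound perfect fifth: a perfect fifth plus an octave.)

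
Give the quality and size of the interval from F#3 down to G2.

Descending from F#3 to G2 is the same interval as ascending G2 to F#3.
G to F spans seven letter names (G-A-B-C-D-E-F) — that makes it a seventh of some quality.
The major seventh spans 11 semitones, and G2 to F#3 is exactly 11 semitones — so this is a major seventh.

major 7th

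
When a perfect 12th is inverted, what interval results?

perfect fourth

First reduce the compound perfect twelfth to its simple form, a perfect fifth.
The rule of nine gives the new number: 9 − 5 = 4, so a fifth becomes a fourth.
Quality inverts too: perfect stays perfect. That makes the inversion a perfect fourth.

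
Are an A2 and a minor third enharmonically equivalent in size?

Yes

An augmented second = 3 semitones = a minor third; enharmonically equal.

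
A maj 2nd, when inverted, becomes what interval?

minor seventh

Inverted interval numbers add to nine, so a second pairs with a seventh (2 + 7 = 9).
Quality inverts too: major becomes minor. That makes the inversion a minor seventh.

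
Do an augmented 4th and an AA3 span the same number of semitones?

Both span 6 semitones: an augmented fourth and a doubly augmented third are the same chromatic distance.

Yes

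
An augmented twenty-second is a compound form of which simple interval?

Each octave removed subtracts seven from the number: 22 − 14 = 8.
That makes an augmented twenty-second a compound augmented octave — 2 octaves plus an augmented octave.

A8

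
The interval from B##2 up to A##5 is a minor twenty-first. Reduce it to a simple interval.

Subtracting seven from the interval number removes an octave: 21 − 14 = 7.
Quality carries through unchanged, so the simple form is a minor seventh.

m7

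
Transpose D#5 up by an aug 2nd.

Counting two letter names up from D lands on E.
An augmented second is 3 semitones; 3 semitones up from D#5 gives E##5.

E##5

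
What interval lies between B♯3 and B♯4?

B to B is the same letter name, plus an octave, so the interval is some kind of octave.
Counting semitones, B#3→B#4 is 12, which is the perfect octave.

perfect 8th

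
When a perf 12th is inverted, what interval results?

P4

First reduce the compound perfect twelfth to its simple form, a perfect fifth.
Inverted interval numbers add to nine, so a fifth pairs with a fourth (5 + 4 = 9).
The quality also flips — perfect stays perfect — giving a perfect fourth.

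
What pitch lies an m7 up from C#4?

The seventh takes the letter from C up to B.
A minor seventh spans 10 semitones, so from C#4 the target pitch is B4.

B4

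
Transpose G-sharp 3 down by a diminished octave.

G-double-sharp 2

The letter stays G (same as the start), shifted an octave down.
A diminished octave spans 11 semitones, so from G#3 the target pitch is G##2.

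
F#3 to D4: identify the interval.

F to D spans six letter names (F-G-A-B-C-D): a sixth.
F#3 to D4 is 8 semitones, a half step short of the major sixth (9), so this is minor.

minor sixth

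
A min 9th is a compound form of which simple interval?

m2

Subtracting seven from the interval number removes an octave: 9 − 7 = 2.
Quality carries through unchanged, so the simple form is a minor second.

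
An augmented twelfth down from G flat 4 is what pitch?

Five letters down from G (plus an octave) reaches C.
Moving 20 semitones down from Gb4 (the size of an augmented twelfth) reaches Cbb3.

C double-flat 3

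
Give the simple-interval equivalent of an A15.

Subtracting seven from the interval number removes an octave: 15 − 7 = 8.
That makes an augmented fifteenth a compound augmented octave — an octave plus an augmented octave.

augmented 8th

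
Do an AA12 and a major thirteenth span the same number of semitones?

Yes

A doubly augmented twelfth spans 21 semitones, and a major thirteenth also spans 21 semitones — they're enharmonic.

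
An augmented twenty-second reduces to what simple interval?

A8

Take out 2 octaves (14 from the number): 22 − 14 = 8.
That makes an augmented twenty-second a compound augmented octave — 2 octaves plus an augmented octave.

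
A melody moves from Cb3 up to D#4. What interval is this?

doubly augmented 9th

C to D spans two letter names (C-D), plus an octave: a ninth.
The major ninth is 14 semitones; here we have 16, two semitones wider: doubly augmented.
(Equivalently, a compound doubly augmented second: a doubly augmented second plus an octave.)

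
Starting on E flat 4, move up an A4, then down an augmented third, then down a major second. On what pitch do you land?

E double-flat 4

Eb4 up an augmented fourth → A4 (6 semitones).
An augmented third down from A4 is Fb4.
Down a major second from Fb4: Ebb4 (2 semitones down).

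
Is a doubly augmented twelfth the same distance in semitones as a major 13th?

A doubly augmented twelfth spans 21 semitones, and a major thirteenth also spans 21 semitones — they're enharmonic.

Yes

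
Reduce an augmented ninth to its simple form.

augmented 2nd

Take out an octave (7 from the number): 9 − 7 = 2.
So an augmented ninth is an octave plus an augmented second. The quality is unchanged.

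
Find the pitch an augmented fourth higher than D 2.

Counting four letter names up from D lands on G.
An augmented fourth is 6 semitones; 6 semitones up from D2 gives G#2.

G-sharp 2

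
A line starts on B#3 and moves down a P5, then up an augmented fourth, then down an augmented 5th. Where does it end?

B#3 down a perfect fifth → E#3 (7 semitones).
An augmented fourth up from E#3 is A##3.
A##3 down an augmented fifth → D#3 (8 semitones).

D#3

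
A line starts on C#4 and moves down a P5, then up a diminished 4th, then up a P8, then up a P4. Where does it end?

Eb5

A perfect fifth down from C#4 is F#3.
F#3 up a diminished fourth → Bb3 (4 semitones).
Bb3 up a perfect octave → Bb4 (12 semitones).
Bb4 up a perfect fourth → Eb5 (5 semitones).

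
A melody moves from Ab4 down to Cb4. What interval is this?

major 6th

Descending from Ab4 to Cb4 is the same interval as ascending Cb4 to Ab4.
C to A spans six letter names (C-D-E-F-G-A): a sixth.
Counting semitones, Cb4→Ab4 is 9, which is the major sixth.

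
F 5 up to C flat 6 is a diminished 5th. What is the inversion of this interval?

augmented fourth

Inverted interval numbers add to nine, so a fifth pairs with a fourth (5 + 4 = 9).
And diminished becomes augmented under inversion, so we get an augmented fourth.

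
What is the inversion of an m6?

major third

The rule of nine gives the new number: 9 − 6 = 3, so a sixth becomes a third.
Quality inverts too: minor becomes major. That makes the inversion a major third.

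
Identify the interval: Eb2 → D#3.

A7

E to D spans seven letter names (E-F-G-A-B-C-D), so the interval is some kind of seventh.
Eb2 to D#3 spans 12 semitones — one semitone wider than the major seventh (11) — giving an augmented seventh.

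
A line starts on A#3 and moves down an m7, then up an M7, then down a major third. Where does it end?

F##3

A minor seventh down from A#3 is B#2.
A major seventh up from B#2 is A##3.
A major third down from A##3 is F##3.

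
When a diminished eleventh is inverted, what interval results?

augmented fifth

First reduce the compound diminished eleventh to its simple form, a diminished fourth.
Inverted interval numbers add to nine, so a fourth pairs with a fifth (4 + 5 = 9).
The quality also flips — diminished becomes augmented — giving an augmented fifth.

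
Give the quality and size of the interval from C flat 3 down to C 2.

Descending from Cb3 to C2 is the same interval as ascending C2 to Cb3.
C to C is the same letter name, plus an octave — that makes it an octave of some quality.
The perfect octave is 12 semitones; here we have 11, one semitone narrower: diminished.

d8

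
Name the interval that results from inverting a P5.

P4

The rule of nine gives the new number: 9 − 5 = 4, so a fifth becomes a fourth.
Quality inverts too: perfect stays perfect. That makes the inversion a perfect fourth.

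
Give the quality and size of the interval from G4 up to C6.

G to C spans four letter names (G-A-B-C), plus an octave, so the interval is some kind of eleventh.
Counting semitones, G4→C6 is 17, which is the perfect eleventh.
(Equivalently, a compound perfect fourth: a perfect fourth plus an octave.)

perfect 11th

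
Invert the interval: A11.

d5

First reduce the compound augmented eleventh to its simple form, an augmented fourth.
Interval numbers invert to sum to nine: 4 + 5 = 9, so a fourth inverts to a fifth.
The quality also flips — augmented becomes diminished — giving a diminished fifth.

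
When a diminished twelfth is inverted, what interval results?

augmented 4th

First reduce the compound diminished twelfth to its simple form, a diminished fifth.
Interval numbers invert to sum to nine: 5 + 4 = 9, so a fifth inverts to a fourth.
The quality also flips — diminished becomes augmented — giving an augmented fourth.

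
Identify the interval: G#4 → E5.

minor 6th

G to E spans six letter names (G-A-B-C-D-E) — that makes it a sixth of some quality.
A major sixth would be 9 semitones, but G#4 to E5 is 8 — one semitone narrower, making it a minor sixth.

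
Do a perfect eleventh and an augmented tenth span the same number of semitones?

Yes

A perfect eleventh = 17 semitones = an augmented tenth; enharmonically equal.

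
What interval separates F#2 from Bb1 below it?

augmented fifth

Descending from F#2 to Bb1 is the same interval as ascending Bb1 to F#2.
B to F spans five letter names (B-C-D-E-F) — that makes it a fifth of some quality.
A perfect fifth would be 7 semitones; Bb1 to F#2 is 8, one semitone wider, so the interval is augmented.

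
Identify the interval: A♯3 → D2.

augmented twelfth

Descending from A#3 to D2 is the same interval as ascending D2 to A#3.
D to A spans five letter names (D-E-F-G-A), plus an octave — that makes it a twelfth of some quality.
A perfect twelfth would be 19 semitones; D2 to A#3 is 20, one semitone wider, so the interval is augmented.
(Equivalently, a compound augmented fifth: an augmented fifth plus an octave.)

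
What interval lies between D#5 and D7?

diminished 15th

D to D is the same letter name, plus 2 octaves, so the interval is some kind of fifteenth.
A perfect fifteenth would be 24 semitones; D#5 to D7 is 23, one semitone narrower, so the interval is diminished.
(Equivalently, a compound diminished octave: a diminished octave plus an octave.)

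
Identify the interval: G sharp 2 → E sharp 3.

M6

G to E spans six letter names (G-A-B-C-D-E), so the interval is some kind of sixth.
The major sixth spans 9 semitones, and G#2 to E#3 is exactly 9 semitones — so this is a major sixth.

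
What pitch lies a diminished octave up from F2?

For an octave the letter name doesn't change: still F, an octave up.
A diminished octave is 11 semitones; 11 semitones up from F2 gives Fb3.

Fb3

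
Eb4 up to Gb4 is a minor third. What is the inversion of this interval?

major sixth

The rule of nine gives the new number: 9 − 3 = 6, so a third becomes a sixth.
And minor becomes major under inversion, so we get a major sixth.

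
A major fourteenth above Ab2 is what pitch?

The fourteenth's letter: A up seven letter names plus an octave → G.
Moving 23 semitones up from Ab2 (the size of a major fourteenth) reaches G4.

G4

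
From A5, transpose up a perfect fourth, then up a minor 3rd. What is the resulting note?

A5 up a perfect fourth → D6 (5 semitones).
Up a minor third from D6: F6 (3 semitones up).

F6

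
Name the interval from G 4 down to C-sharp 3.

Descending from G4 to C#3 is the same interval as ascending C#3 to G4.
C to G spans five letter names (C-D-E-F-G), plus an octave: a twelfth.
C#3 to G4 spans 18 semitones — one semitone narrower than the perfect twelfth (19) — giving a diminished twelfth.
(Equivalently, a compound diminished fifth: a diminished fifth plus an octave.)

diminished twelfth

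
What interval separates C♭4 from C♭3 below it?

P8

Descending from Cb4 to Cb3 is the same interval as ascending Cb3 to Cb4.
C to C is the same letter name, plus an octave: an octave.
The perfect octave spans 12 semitones, and Cb3 to Cb4 is exactly 12 semitones — so this is a perfect octave.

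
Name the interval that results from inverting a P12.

perfect 4th

First reduce the compound perfect twelfth to its simple form, a perfect fifth.
Inverted interval numbers add to nine, so a fifth pairs with a fourth (5 + 4 = 9).
And perfect stays perfect under inversion, so we get a perfect fourth.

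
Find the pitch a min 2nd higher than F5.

The second takes the letter from F up to G.
A minor second spans 1 semitone, so from F5 the target pitch is Gb5.

Gb5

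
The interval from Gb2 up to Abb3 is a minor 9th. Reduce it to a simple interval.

m2

Each octave removed subtracts seven from the number: 9 − 7 = 2.
So a minor ninth is an octave plus a minor second. The quality is unchanged.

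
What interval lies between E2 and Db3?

E to D spans seven letter names (E-F-G-A-B-C-D) — that makes it a seventh of some quality.
E2 to Db3 spans 9 semitones — two semitones narrower than the major seventh (11) — giving a diminished seventh.

d7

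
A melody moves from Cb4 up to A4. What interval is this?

C to A spans six letter names (C-D-E-F-G-A), so the interval is some kind of sixth.
The major sixth is 9 semitones; here we have 10, one semitone wider: augmented.

A6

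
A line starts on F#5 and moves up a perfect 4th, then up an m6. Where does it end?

G6

Up a perfect fourth from F#5: B5 (5 semitones up).
A minor sixth up from B5 is G6.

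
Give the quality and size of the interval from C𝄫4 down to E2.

Descending from Cbb4 to E2 is the same interval as ascending E2 to Cbb4.
E to C spans six letter names (E-F-G-A-B-C), plus an octave — that makes it a thirteenth of some quality.
A major thirteenth would be 21 semitones; E2 to Cbb4 is 18, three semitones narrower, so the interval is doubly diminished.
(Equivalently, a compound doubly diminished sixth: a doubly diminished sixth plus an octave.)

doubly diminished thirteenth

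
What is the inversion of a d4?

Interval numbers invert to sum to nine: 4 + 5 = 9, so a fourth inverts to a fifth.
Quality inverts too: diminished becomes augmented. That makes the inversion an augmented fifth.

augmented fifth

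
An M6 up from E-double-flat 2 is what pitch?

Counting six letter names up from E lands on C.
A major sixth spans 9 semitones, so from Ebb2 the target pitch is Cb3.

C-flat 3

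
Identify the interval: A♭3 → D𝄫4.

A to D spans four letter names (A-B-C-D): a fourth.
A perfect fourth would be 5 semitones; Ab3 to Dbb4 is 4, one semitone narrower, so the interval is diminished.

d4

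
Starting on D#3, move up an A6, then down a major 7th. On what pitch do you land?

Up an augmented sixth from D#3: B##3 (10 semitones up).
B##3 down a major seventh → C##3 (11 semitones).

C##3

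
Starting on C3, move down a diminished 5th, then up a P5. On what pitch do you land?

A diminished fifth down from C3 is F#2.
F#2 up a perfect fifth → C#3 (7 semitones).

C#3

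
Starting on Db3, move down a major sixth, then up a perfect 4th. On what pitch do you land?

Bbb2

Down a major sixth from Db3: Fb2 (9 semitones down).
Up a perfect fourth from Fb2: Bbb2 (5 semitones up).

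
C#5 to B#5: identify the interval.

major seventh

C to B spans seven letter names (C-D-E-F-G-A-B): a seventh.
C#5 to B#5 is 11 semitones, matching the major seventh exactly, so the quality is major.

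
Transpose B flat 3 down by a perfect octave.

For an octave the letter name doesn't change: still B, an octave down.
A perfect octave spans 12 semitones, so from Bb3 the target pitch is Bb2.

B flat 2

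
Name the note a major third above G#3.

Three letter names up from G: B.
A major third is 4 semitones; 4 semitones up from G#3 gives B#3.

B#3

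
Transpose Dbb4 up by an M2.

Ebb4

Counting two letter names up from D lands on E.
A major second spans 2 semitones, so from Dbb4 the target pitch is Ebb4.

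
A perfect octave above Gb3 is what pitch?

An octave keeps the letter name G, an octave up from G.
A perfect octave spans 12 semitones, so from Gb3 the target pitch is Gb4.

Gb4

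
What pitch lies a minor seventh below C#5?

Counting seven letter names down from C lands on D.
A minor seventh is 10 semitones; 10 semitones down from C#5 gives D#4.

D#4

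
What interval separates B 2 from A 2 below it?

major 2nd

Descending from B2 to A2 is the same interval as ascending A2 to B2.
A to B spans two letter names (A-B) — that makes it a second of some quality.
Counting semitones, A2→B2 is 2, which is the major second.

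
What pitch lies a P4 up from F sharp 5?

Four letter names up from F: B.
Moving 5 semitones up from F#5 (the size of a perfect fourth) reaches B5.

B 5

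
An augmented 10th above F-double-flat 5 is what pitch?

A-flat 6

Three letters up from F (plus an octave) reaches A.
An augmented tenth spans 17 semitones, so from Fbb5 the target pitch is Ab6.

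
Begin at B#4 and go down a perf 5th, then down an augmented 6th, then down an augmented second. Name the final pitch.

Fb3

Down a perfect fifth from B#4: E#4 (7 semitones down).
E#4 down an augmented sixth → G3 (10 semitones).
Down an augmented second from G3: Fb3 (3 semitones down).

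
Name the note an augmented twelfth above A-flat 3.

The twelfth's letter: A up five letter names plus an octave → E.
Moving 20 semitones up from Ab3 (the size of an augmented twelfth) reaches E5.

E 5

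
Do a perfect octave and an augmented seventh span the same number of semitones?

Yes

A perfect octave = 12 semitones = an augmented seventh; enharmonically equal.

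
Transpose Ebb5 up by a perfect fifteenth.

Ebb7

The letter stays E (same as the start), shifted two octaves up.
A perfect fifteenth is 24 semitones; 24 semitones up from Ebb5 gives Ebb7.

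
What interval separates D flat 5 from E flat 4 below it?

minor 7th

Descending from Db5 to Eb4 is the same interval as ascending Eb4 to Db5.
E to D spans seven letter names (E-F-G-A-B-C-D): a seventh.
At 10 semitones, Eb4→Db5 falls one short of a major seventh: minor.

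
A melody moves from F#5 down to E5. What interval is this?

major second

Descending from F#5 to E5 is the same interval as ascending E5 to F#5.
E to F spans two letter names (E-F) — that makes it a second of some quality.
E5 to F#5 is 2 semitones, matching the major second exactly, so the quality is major.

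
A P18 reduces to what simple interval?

Each octave removed subtracts seven from the number: 18 − 14 = 4.
So a perfect eighteenth is 2 octaves plus a perfect fourth. The quality is unchanged.

perfect 4th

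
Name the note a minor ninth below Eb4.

Counting two letter names plus an octave down from E lands on D.
A minor ninth is 13 semitones; 13 semitones down from Eb4 gives D3.

D3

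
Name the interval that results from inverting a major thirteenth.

First reduce the compound major thirteenth to its simple form, a major sixth.
The rule of nine gives the new number: 9 − 6 = 3, so a sixth becomes a third.
Quality inverts too: major becomes minor. That makes the inversion a minor third.

m3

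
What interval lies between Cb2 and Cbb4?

diminished 15th

C to C is the same letter name, plus 2 octaves — that makes it a fifteenth of some quality.
A perfect fifteenth would be 24 semitones; Cb2 to Cbb4 is 23, one semitone narrower, so the interval is diminished.
(Equivalently, a compound diminished octave: a diminished octave plus an octave.)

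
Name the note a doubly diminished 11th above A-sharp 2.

Four letters up from A (plus an octave) reaches D.
A doubly diminished eleventh spans 15 semitones, so from A#2 the target pitch is Db4.

D-flat 4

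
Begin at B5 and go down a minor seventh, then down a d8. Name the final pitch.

Down a minor seventh from B5: C#5 (10 semitones down).
Down a diminished octave from C#5: C##4 (11 semitones down).

C##4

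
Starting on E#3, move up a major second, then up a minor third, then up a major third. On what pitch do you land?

E#3 up a major second → F##3 (2 semitones).
A minor third up from F##3 is A#3.
A major third up from A#3 is C##4.

C##4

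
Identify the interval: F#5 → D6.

F to D spans six letter names (F-G-A-B-C-D) — that makes it a sixth of some quality.
F#5 to D6 is 8 semitones, a half step short of the major sixth (9), so this is minor.

m6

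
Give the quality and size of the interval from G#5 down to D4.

augmented eleventh

Descending from G#5 to D4 is the same interval as ascending D4 to G#5.
D to G spans four letter names (D-E-F-G), plus an octave, so the interval is some kind of eleventh.
The perfect eleventh is 17 semitones; here we have 18, one semitone wider: augmented.
(Equivalently, a compound augmented fourth: an augmented fourth plus an octave.)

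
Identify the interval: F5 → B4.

Descending from F5 to B4 is the same interval as ascending B4 to F5.
B to F spans five letter names (B-C-D-E-F), so the interval is some kind of fifth.
B4 to F5 spans 6 semitones — one semitone narrower than the perfect fifth (7) — giving a diminished fifth.

d5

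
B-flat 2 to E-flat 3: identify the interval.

P4

B to E spans four letter names (B-C-D-E) — that makes it a fourth of some quality.
Counting semitones, Bb2→Eb3 is 5, which is the perfect fourth.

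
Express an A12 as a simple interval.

A5

Each octave removed subtracts seven from the number: 12 − 7 = 5.
That makes an augmented twelfth a compound augmented fifth — an octave plus an augmented fifth.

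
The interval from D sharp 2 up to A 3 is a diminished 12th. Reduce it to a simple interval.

Each octave removed subtracts seven from the number: 12 − 7 = 5.
So a diminished twelfth is an octave plus a diminished fifth. The quality is unchanged.

diminished 5th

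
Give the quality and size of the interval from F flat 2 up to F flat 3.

F to F is the same letter name, plus an octave — that makes it an octave of some quality.
Counting semitones, Fb2→Fb3 is 12, which is the perfect octave.

perfect octave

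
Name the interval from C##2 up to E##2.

C to E spans three letter names (C-D-E) — that makes it a third of some quality.
C##2 to E##2 is 4 semitones, matching the major third exactly, so the quality is major.

M3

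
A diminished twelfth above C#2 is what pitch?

Five letters up from C (plus an octave) reaches G.
A diminished twelfth is 18 semitones; 18 semitones up from C#2 gives G3.

G3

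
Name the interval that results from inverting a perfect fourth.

Inverted interval numbers add to nine, so a fourth pairs with a fifth (4 + 5 = 9).
Quality inverts too: perfect stays perfect. That makes the inversion a perfect fifth.

perfect 5th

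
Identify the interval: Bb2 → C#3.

B to C spans two letter names (B-C): a second.
The major second is 2 semitones; here we have 3, one semitone wider: augmented.

A2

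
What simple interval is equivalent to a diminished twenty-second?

d8

Take out 2 octaves (14 from the number): 22 − 14 = 8.
Quality carries through unchanged, so the simple form is a diminished octave.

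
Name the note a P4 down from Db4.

Ab3

The fourth takes the letter from D down to A.
Moving 5 semitones down from Db4 (the size of a perfect fourth) reaches Ab3.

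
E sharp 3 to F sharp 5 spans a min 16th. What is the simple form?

Take out 2 octaves (14 from the number): 16 − 14 = 2.
So a minor sixteenth is 2 octaves plus a minor second. The quality is unchanged.

minor second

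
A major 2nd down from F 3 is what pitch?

The second takes the letter from F down to E.
Moving 2 semitones down from F3 (the size of a major second) reaches Eb3.

E flat 3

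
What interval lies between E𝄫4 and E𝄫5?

perfect octave

E to E is the same letter name, plus an octave: an octave.
Ebb4 to Ebb5 is 12 semitones, matching the perfect octave exactly, so the quality is perfect.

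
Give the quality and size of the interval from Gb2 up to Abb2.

G to A spans two letter names (G-A), so the interval is some kind of second.
Gb2 to Abb2 is 1 semitone, a half step short of the major second (2), so this is minor.

m2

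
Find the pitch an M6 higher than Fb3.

Six letter names up from F: D.
Moving 9 semitones up from Fb3 (the size of a major sixth) reaches Db4.

Db4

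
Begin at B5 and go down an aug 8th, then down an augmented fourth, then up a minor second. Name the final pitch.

Gbb4

An augmented octave down from B5 is Bb4.
An augmented fourth down from Bb4 is Fb4.
A minor second up from Fb4 is Gbb4.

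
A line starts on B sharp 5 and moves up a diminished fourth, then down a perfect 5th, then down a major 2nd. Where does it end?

G 5

A diminished fourth up from B#5 is E6.
E6 down a perfect fifth → A5 (7 semitones).
Down a major second from A5: G5 (2 semitones down).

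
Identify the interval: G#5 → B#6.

G to B spans three letter names (G-A-B), plus an octave, so the interval is some kind of tenth.
Counting semitones, G#5→B#6 is 16, which is the major tenth.
(Equivalently, a compound major third: a major third plus an octave.)

major 10th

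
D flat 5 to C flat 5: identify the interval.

major second

Descending from Db5 to Cb5 is the same interval as ascending Cb5 to Db5.
C to D spans two letter names (C-D), so the interval is some kind of second.
Cb5 to Db5 is 2 semitones, matching the major second exactly, so the quality is major.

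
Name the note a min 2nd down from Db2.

C2

Two letter names down from D: C.
A minor second spans 1 semitone, so from Db2 the target pitch is C2.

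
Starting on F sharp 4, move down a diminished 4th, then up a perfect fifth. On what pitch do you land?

G double-sharp 4

Down a diminished fourth from F#4: C##4 (4 semitones down).
C##4 up a perfect fifth → G##4 (7 semitones).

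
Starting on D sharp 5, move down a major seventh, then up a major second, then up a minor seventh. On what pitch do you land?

A major seventh down from D#5 is E4.
E4 up a major second → F#4 (2 semitones).
F#4 up a minor seventh → E5 (10 semitones).

E 5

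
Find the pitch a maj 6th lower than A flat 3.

Six letter names down from A: C.
A major sixth is 9 semitones; 9 semitones down from Ab3 gives Cb3.

C flat 3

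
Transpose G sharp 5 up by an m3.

B 5

Three letter names up from G: B.
Moving 3 semitones up from G#5 (the size of a minor third) reaches B5.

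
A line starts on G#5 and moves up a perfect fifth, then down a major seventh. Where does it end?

E5

Up a perfect fifth from G#5: D#6 (7 semitones up).
Down a major seventh from D#6: E5 (11 semitones down).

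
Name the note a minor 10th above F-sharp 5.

The tenth's letter: F up three letter names plus an octave → A.
A minor tenth spans 15 semitones, so from F#5 the target pitch is A6.

A 6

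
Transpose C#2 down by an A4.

The fourth takes the letter from C down to G.
An augmented fourth spans 6 semitones, so from C#2 the target pitch is G1.

G1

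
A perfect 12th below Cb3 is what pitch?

Fb1

Five letters down from C (plus an octave) reaches F.
A perfect twelfth spans 19 semitones, so from Cb3 the target pitch is Fb1.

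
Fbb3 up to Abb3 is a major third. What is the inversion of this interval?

Interval numbers invert to sum to nine: 3 + 6 = 9, so a third inverts to a sixth.
Quality inverts too: major becomes minor. That makes the inversion a minor sixth.

m6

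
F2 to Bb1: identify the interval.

Descending from F2 to Bb1 is the same interval as ascending Bb1 to F2.
B to F spans five letter names (B-C-D-E-F) — that makes it a fifth of some quality.
Bb1 to F2 is 7 semitones, matching the perfect fifth exactly, so the quality is perfect.

perfect 5th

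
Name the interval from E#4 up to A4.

diminished 4th

E to A spans four letter names (E-F-G-A), so the interval is some kind of fourth.
E#4 to A4 spans 4 semitones — one semitone narrower than the perfect fourth (5) — giving a diminished fourth.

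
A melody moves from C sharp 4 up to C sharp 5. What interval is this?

perfect octave

C to C is the same letter name, plus an octave, so the interval is some kind of octave.
C#4 to C#5 is 12 semitones, matching the perfect octave exactly, so the quality is perfect.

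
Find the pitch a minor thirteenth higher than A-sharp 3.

Counting six letter names plus an octave up from A lands on F.
Moving 20 semitones up from A#3 (the size of a minor thirteenth) reaches F#5.

F-sharp 5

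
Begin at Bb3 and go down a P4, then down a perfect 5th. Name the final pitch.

Down a perfect fourth from Bb3: F3 (5 semitones down).
A perfect fifth down from F3 is Bb2.

Bb2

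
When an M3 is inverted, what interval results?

Inverted interval numbers add to nine, so a third pairs with a sixth (3 + 6 = 9).
And major becomes minor under inversion, so we get a minor sixth.

minor 6th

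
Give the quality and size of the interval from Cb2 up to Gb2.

perfect fifth

C to G spans five letter names (C-D-E-F-G), so the interval is some kind of fifth.
The perfect fifth spans 7 semitones, and Cb2 to Gb2 is exactly 7 semitones — so this is a perfect fifth.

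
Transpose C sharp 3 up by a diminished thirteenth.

A flat 4

The thirteenth's letter: C up six letter names plus an octave → A.
A diminished thirteenth spans 19 semitones, so from C#3 the target pitch is Ab4.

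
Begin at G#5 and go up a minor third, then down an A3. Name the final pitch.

Gb5

Up a minor third from G#5: B5 (3 semitones up).
Down an augmented third from B5: Gb5 (5 semitones down).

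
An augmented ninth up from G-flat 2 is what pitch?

A 3

Two letters up from G (plus an octave) reaches A.
Moving 15 semitones up from Gb2 (the size of an augmented ninth) reaches A3.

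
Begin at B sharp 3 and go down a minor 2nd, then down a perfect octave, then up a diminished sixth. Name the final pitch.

F sharp 3

Down a minor second from B#3: A##3 (1 semitone down).
Down a perfect octave from A##3: A##2 (12 semitones down).
Up a diminished sixth from A##2: F#3 (7 semitones up).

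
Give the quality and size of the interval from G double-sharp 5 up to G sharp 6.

diminished octave

G to G is the same letter name, plus an octave: an octave.
The perfect octave is 12 semitones; here we have 11, one semitone narrower: diminished.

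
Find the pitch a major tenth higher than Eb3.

G4

Counting three letter names plus an octave up from E lands on G.
Moving 16 semitones up from Eb3 (the size of a major tenth) reaches G4.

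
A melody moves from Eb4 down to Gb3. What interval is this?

Descending from Eb4 to Gb3 is the same interval as ascending Gb3 to Eb4.
G to E spans six letter names (G-A-B-C-D-E) — that makes it a sixth of some quality.
The major sixth spans 9 semitones, and Gb3 to Eb4 is exactly 9 semitones — so this is a major sixth.

major 6th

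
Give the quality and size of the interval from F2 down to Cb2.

Descending from F2 to Cb2 is the same interval as ascending Cb2 to F2.
C to F spans four letter names (C-D-E-F) — that makes it a fourth of some quality.
The perfect fourth is 5 semitones; here we have 6, one semitone wider: augmented.

augmented 4th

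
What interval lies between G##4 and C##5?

G to C spans four letter names (G-A-B-C) — that makes it a fourth of some quality.
The perfect fourth spans 5 semitones, and G##4 to C##5 is exactly 5 semitones — so this is a perfect fourth.

P4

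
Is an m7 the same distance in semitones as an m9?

A minor seventh spans 10 semitones; a minor ninth spans 13 semitones. They differ by 3.

No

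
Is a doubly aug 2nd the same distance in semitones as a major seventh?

A doubly augmented second is 4 semitones but a major seventh is 11 semitones — different sizes.

No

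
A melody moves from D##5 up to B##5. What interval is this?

D to B spans six letter names (D-E-F-G-A-B): a sixth.
The major sixth spans 9 semitones, and D##5 to B##5 is exactly 9 semitones — so this is a major sixth.

major sixth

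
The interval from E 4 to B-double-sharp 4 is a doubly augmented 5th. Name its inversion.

The rule of nine gives the new number: 9 − 5 = 4, so a fifth becomes a fourth.
Quality inverts too: doubly augmented becomes doubly diminished. That makes the inversion a doubly diminished fourth.

dd4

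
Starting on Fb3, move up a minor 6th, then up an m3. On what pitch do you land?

Up a minor sixth from Fb3: Dbb4 (8 semitones up).
Up a minor third from Dbb4: Fbb4 (3 semitones up).

Fbb4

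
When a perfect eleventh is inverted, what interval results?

perfect fifth

First reduce the compound perfect eleventh to its simple form, a perfect fourth.
Interval numbers invert to sum to nine: 4 + 5 = 9, so a fourth inverts to a fifth.
Quality inverts too: perfect stays perfect. That makes the inversion a perfect fifth.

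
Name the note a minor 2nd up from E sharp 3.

Counting two letter names up from E lands on F.
A minor second spans 1 semitone, so from E#3 the target pitch is F#3.

F sharp 3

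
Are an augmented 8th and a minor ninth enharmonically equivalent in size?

Both span 13 semitones: an augmented octave and a minor ninth are the same chromatic distance.

Yes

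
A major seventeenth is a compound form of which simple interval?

Each octave removed subtracts seven from the number: 17 − 14 = 3.
That makes a major seventeenth a compound major third — 2 octaves plus a major third.

major 3rd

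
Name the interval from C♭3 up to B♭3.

C to B spans seven letter names (C-D-E-F-G-A-B) — that makes it a seventh of some quality.
Counting semitones, Cb3→Bb3 is 11, which is the major seventh.

major seventh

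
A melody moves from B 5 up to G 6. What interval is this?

B to G spans six letter names (B-C-D-E-F-G): a sixth.
A major sixth would be 9 semitones, but B5 to G6 is 8 — one semitone narrower, making it a minor sixth.

minor sixth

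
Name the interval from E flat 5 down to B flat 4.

perfect 4th

Descending from Eb5 to Bb4 is the same interval as ascending Bb4 to Eb5.
B to E spans four letter names (B-C-D-E) — that makes it a fourth of some quality.
The perfect fourth spans 5 semitones, and Bb4 to Eb5 is exactly 5 semitones — so this is a perfect fourth.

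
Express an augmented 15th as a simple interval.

augmented octave

Subtracting seven from the interval number removes an octave: 15 − 7 = 8.
Quality carries through unchanged, so the simple form is an augmented octave.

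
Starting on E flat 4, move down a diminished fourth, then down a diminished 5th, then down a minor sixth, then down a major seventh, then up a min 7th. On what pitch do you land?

G sharp 2

Eb4 down a diminished fourth → B3 (4 semitones).
Down a diminished fifth from B3: E#3 (6 semitones down).
E#3 down a minor sixth → G##2 (8 semitones).
A major seventh down from G##2 is A#1.
Up a minor seventh from A#1: G#2 (10 semitones up).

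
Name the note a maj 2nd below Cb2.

Bbb1

Two letter names down from C: B.
Moving 2 semitones down from Cb2 (the size of a major second) reaches Bbb1.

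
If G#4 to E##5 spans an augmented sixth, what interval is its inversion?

Inverted interval numbers add to nine, so a sixth pairs with a third (6 + 3 = 9).
And augmented becomes diminished under inversion, so we get a diminished third.

diminished third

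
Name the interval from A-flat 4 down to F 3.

m10

Descending from Ab4 to F3 is the same interval as ascending F3 to Ab4.
F to A spans three letter names (F-G-A), plus an octave: a tenth.
At 15 semitones, F3→Ab4 falls one short of a major tenth: minor.
(Equivalently, a compound minor third: a minor third plus an octave.)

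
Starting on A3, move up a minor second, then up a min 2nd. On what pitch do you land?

A3 up a minor second → Bb3 (1 semitone).
A minor second up from Bb3 is Cb4.

Cb4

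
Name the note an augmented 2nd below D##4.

The second takes the letter from D down to C.
An augmented second is 3 semitones; 3 semitones down from D##4 gives C#4.

C#4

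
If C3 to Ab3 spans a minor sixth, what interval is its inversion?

M3

Inverted interval numbers add to nine, so a sixth pairs with a third (6 + 3 = 9).
Quality inverts too: minor becomes major. That makes the inversion a major third.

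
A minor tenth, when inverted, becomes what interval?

First reduce the compound minor tenth to its simple form, a minor third.
Interval numbers invert to sum to nine: 3 + 6 = 9, so a third inverts to a sixth.
And minor becomes major under inversion, so we get a major sixth.

major 6th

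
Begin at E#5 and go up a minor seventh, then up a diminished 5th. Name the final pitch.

A6

Up a minor seventh from E#5: D#6 (10 semitones up).
Up a diminished fifth from D#6: A6 (6 semitones up).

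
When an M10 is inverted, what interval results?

First reduce the compound major tenth to its simple form, a major third.
The rule of nine gives the new number: 9 − 3 = 6, so a third becomes a sixth.
Quality inverts too: major becomes minor. That makes the inversion a minor sixth.

minor 6th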